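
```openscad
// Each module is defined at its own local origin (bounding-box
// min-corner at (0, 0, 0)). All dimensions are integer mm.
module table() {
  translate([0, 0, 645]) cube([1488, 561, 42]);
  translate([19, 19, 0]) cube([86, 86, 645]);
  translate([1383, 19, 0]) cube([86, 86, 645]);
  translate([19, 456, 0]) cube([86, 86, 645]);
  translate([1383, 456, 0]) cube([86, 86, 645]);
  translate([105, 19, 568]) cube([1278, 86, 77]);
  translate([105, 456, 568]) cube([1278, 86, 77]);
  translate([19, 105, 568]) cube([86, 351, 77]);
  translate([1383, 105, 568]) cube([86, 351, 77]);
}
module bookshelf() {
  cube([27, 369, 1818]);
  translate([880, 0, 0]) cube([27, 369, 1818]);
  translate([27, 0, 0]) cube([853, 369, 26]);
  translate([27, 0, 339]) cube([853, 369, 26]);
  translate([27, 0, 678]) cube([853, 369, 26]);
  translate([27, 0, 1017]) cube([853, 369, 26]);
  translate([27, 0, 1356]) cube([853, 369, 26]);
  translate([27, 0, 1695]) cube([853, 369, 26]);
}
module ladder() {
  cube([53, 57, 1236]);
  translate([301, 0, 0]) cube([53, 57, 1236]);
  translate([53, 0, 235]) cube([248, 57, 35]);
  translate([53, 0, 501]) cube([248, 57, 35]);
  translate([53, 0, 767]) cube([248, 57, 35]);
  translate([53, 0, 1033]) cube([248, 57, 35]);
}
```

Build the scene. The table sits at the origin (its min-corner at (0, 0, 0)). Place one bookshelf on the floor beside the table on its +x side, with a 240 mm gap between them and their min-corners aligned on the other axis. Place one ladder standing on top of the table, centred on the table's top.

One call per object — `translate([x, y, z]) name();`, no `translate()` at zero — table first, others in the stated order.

table();
translate([1728, 0, 0]) bookshelf();
translate([567, 252, 687]) ladder();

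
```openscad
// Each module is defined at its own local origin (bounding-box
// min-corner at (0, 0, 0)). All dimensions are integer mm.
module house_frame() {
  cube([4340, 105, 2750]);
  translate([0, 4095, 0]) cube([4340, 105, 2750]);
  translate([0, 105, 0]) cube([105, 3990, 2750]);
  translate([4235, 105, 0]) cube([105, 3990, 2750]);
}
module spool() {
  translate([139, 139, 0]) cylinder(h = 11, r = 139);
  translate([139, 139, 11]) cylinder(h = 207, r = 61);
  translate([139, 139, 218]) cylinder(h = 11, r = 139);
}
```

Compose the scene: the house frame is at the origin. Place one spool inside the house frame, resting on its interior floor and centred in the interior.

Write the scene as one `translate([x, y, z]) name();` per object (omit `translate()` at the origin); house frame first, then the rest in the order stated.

house_frame();
translate([2031, 1961, 0]) spool();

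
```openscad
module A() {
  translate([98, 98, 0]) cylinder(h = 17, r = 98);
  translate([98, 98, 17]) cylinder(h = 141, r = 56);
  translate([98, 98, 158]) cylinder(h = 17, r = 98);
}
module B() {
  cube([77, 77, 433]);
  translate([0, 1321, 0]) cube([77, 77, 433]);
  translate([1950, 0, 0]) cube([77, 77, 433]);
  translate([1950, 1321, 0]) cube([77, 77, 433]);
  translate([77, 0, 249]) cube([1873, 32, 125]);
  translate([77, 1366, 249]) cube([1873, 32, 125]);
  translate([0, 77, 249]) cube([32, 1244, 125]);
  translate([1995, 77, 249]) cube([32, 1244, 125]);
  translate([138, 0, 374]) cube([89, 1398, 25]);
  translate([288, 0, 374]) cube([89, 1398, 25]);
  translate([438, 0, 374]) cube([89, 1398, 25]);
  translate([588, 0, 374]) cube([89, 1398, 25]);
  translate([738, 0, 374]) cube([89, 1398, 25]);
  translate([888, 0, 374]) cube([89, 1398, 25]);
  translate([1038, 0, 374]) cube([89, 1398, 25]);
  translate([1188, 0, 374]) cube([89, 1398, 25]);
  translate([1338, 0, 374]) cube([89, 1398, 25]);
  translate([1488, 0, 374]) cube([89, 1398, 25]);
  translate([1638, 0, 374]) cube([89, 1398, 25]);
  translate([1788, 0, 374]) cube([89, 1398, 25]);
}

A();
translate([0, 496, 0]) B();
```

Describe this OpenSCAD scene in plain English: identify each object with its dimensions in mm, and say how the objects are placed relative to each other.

A is a spool: two coaxial disc flanges of radius 98 mm and thickness 17 mm, joined by a core cylinder of radius 56 mm and height 141 mm. The lower flange rests on z = 0 and the three cylinders share a vertical axis.

B is a bed frame 2027 mm long (x) by 1398 mm wide (y). Four 77×77 mm corner posts, 433 mm tall, at the corners of the footprint. Four rails of 32 mm thickness and 125 mm height run between adjacent posts with their undersides at z = 249 mm, their outer faces flush with the outside of the frame (the two x-running rails run between the posts' inner faces; the two y-running rails run between the posts' inner faces). 12 slats, each 89 mm wide (x) and 25 mm thick, lie across the top of the two x-running rails, running the full 1398 mm width of the frame in y; the slats are evenly spaced along x between the inner faces of the end posts with equal gaps (rounded down to the nearest mm) at the −x end and between each pair — any rounding remainder accumulates at the +x end.

The bed frame is on the floor beside the spool on its +y side.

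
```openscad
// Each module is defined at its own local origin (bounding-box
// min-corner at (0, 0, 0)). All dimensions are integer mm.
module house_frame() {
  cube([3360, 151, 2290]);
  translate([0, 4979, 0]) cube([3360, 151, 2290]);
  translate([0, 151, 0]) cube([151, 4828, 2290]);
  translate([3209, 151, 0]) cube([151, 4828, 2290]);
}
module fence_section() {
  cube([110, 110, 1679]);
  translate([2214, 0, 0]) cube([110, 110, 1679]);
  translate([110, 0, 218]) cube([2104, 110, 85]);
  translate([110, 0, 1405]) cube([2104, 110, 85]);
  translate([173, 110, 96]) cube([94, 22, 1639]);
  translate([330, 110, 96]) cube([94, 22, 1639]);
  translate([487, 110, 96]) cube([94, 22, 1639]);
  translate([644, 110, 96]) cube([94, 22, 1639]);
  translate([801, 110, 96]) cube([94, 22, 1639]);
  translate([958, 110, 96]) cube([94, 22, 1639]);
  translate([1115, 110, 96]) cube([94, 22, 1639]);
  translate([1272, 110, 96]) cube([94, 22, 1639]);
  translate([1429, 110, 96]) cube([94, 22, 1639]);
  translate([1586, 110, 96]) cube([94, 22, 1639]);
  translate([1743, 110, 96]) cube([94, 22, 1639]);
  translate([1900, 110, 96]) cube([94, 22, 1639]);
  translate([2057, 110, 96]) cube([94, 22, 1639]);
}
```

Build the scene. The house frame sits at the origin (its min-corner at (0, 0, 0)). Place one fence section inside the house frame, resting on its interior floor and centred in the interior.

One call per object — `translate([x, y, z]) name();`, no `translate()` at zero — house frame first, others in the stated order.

house_frame();
translate([518, 2499, 0]) fence_section();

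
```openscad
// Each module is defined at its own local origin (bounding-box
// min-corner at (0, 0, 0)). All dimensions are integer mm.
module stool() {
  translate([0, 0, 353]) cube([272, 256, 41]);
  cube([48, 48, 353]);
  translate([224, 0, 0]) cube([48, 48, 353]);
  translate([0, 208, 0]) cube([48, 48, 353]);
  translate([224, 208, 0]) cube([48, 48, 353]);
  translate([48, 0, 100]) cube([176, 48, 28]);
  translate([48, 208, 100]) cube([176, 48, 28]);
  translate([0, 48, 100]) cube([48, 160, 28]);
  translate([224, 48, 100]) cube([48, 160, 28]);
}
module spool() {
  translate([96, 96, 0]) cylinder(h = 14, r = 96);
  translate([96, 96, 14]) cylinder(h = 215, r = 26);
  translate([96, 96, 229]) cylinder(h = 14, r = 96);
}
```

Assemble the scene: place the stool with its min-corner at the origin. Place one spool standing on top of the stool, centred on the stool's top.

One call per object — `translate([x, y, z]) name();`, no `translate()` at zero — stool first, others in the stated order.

stool();
translate([40, 32, 394]) spool();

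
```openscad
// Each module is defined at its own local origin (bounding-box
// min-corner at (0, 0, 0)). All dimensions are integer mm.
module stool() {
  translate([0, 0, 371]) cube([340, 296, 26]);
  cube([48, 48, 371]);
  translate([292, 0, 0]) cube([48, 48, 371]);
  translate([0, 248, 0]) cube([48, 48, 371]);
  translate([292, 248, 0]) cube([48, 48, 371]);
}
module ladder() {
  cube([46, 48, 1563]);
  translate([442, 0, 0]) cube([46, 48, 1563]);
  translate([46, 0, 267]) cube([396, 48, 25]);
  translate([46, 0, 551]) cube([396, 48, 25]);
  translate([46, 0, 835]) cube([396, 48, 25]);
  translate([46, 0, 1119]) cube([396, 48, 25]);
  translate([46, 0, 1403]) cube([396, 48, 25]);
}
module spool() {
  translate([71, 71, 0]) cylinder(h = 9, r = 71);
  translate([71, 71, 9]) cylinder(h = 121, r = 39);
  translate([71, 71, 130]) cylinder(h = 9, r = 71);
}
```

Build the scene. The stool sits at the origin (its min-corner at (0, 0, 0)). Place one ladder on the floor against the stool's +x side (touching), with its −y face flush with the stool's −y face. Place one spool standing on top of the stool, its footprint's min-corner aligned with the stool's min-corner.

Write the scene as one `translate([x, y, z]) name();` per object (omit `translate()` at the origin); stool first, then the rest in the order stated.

stool();
translate([340, 0, 0]) ladder();
translate([0, 0, 397]) spool();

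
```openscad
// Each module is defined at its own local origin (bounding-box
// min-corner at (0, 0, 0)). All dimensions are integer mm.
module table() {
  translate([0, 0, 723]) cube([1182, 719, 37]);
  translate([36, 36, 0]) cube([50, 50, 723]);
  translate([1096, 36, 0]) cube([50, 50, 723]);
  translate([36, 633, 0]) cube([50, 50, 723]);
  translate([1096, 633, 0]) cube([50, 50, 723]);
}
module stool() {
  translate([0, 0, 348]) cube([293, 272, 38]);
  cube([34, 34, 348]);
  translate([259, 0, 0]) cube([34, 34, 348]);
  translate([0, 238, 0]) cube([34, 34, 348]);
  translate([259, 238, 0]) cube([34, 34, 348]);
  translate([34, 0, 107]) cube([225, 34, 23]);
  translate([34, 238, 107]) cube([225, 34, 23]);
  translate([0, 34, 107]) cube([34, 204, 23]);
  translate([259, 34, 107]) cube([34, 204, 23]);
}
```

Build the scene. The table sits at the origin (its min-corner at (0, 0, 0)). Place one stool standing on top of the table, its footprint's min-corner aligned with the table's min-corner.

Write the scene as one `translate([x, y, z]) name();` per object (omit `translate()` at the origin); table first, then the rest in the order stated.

table();
translate([0, 0, 760]) stool();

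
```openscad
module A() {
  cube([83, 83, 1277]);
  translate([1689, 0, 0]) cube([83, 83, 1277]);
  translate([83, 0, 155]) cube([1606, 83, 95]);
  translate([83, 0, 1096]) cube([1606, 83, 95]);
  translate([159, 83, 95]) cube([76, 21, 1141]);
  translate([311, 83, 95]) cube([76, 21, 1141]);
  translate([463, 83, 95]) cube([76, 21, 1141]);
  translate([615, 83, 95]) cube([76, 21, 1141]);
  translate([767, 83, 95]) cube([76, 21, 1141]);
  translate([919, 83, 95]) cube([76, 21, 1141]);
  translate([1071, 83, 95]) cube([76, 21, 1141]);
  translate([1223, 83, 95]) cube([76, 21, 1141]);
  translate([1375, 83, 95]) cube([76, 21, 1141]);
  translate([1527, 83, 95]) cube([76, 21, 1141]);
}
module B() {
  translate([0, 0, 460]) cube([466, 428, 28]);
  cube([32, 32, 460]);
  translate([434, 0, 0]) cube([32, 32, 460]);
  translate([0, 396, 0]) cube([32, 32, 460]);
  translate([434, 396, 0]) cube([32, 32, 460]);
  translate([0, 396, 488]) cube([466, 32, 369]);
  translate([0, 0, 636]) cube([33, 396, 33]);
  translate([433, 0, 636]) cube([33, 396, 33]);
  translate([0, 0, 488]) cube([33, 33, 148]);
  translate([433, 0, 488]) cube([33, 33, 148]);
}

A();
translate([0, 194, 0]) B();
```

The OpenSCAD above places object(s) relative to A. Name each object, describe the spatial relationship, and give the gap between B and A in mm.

A is a fence section. B is a chair. The chair is on the floor beside the fence section on its +y side. The gap between the chair and the fence section is 90 mm.

The chair's nearest face is 90 mm from the fence section's +y face.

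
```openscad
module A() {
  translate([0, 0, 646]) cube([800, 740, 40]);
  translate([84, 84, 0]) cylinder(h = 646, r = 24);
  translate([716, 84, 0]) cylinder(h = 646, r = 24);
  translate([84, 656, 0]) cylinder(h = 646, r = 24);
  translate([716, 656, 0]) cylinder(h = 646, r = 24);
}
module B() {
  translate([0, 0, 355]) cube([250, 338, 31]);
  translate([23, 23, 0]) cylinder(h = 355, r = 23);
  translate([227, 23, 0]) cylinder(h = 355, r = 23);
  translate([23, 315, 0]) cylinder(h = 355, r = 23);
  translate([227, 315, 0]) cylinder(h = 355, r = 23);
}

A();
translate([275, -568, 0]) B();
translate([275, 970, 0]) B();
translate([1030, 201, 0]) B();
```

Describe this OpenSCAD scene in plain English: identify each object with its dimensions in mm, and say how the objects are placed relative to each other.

A is a table: top 800 mm (x) × 740 mm (y), 40 mm thick, upper face at z = 686 mm, on four round legs of 48 mm diameter, each leg's bounding box inset 60 mm from the nearest pair of top edges, running from z = 0 to the bottom of the top.

B is a simple wooden stool: a rectangular seat 250 mm (x) by 338 mm (y), 31 mm thick, top face at z = 386 mm, on four round legs, each 46 mm in diameter. The legs rest on z = 0, each leg's axis is inset half a diameter from the nearest pair of seat edges (so the leg's bounding box is flush with the corner).

Three stools sit around the table at the −y, +y, +x sides.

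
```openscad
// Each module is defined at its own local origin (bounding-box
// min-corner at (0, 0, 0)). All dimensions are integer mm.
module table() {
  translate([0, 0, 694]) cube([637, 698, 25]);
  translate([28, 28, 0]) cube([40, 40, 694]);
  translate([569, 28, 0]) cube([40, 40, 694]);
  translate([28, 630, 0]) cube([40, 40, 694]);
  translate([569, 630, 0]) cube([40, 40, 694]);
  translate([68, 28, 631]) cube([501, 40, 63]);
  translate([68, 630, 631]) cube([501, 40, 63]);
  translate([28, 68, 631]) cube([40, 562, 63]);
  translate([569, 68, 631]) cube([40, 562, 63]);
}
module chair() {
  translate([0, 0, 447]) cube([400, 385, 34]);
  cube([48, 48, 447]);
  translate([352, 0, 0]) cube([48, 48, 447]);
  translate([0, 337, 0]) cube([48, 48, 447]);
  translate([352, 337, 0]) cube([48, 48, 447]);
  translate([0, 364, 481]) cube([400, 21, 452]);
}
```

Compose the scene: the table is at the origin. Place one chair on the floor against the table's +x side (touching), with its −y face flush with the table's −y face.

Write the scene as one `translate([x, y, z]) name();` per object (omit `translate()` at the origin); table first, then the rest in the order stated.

table();
translate([637, 0, 0]) chair();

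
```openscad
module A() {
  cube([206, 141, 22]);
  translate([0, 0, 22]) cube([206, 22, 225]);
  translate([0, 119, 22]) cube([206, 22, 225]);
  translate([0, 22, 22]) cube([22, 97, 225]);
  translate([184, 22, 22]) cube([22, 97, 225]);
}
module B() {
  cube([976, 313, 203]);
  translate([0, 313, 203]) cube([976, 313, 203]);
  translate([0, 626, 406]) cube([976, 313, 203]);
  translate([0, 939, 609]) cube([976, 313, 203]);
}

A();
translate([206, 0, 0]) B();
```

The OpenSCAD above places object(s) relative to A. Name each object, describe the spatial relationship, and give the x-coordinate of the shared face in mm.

The open box's +x face and the staircase's −x face are both at x = 206 mm.

A is an open box. B is a staircase. The staircase is against the open box's +x side, with their −y faces flush. The x-coordinate of the shared face is 206 mm.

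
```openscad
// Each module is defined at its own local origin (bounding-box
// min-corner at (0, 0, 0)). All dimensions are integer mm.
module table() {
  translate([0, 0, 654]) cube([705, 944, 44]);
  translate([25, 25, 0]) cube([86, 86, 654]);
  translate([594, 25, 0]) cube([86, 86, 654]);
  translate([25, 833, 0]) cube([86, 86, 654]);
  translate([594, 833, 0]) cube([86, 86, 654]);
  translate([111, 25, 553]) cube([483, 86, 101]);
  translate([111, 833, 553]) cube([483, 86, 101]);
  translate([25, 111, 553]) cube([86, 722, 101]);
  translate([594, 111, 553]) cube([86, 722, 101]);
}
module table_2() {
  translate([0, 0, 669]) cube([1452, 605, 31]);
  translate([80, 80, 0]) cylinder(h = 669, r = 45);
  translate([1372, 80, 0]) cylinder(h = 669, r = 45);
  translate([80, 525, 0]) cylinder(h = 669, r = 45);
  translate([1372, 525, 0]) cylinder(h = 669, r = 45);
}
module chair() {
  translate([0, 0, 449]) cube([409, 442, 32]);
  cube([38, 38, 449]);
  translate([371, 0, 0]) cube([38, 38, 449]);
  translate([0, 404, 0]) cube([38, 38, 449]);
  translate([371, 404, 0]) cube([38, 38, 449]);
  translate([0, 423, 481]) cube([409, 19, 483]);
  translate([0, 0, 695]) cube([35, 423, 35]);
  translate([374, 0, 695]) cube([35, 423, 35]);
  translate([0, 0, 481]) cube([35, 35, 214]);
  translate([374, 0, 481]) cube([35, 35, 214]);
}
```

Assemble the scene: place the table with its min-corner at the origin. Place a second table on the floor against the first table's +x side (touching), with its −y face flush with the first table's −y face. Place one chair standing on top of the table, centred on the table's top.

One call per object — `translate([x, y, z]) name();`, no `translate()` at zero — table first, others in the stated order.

table();
translate([705, 0, 0]) table_2();
translate([148, 251, 698]) chair();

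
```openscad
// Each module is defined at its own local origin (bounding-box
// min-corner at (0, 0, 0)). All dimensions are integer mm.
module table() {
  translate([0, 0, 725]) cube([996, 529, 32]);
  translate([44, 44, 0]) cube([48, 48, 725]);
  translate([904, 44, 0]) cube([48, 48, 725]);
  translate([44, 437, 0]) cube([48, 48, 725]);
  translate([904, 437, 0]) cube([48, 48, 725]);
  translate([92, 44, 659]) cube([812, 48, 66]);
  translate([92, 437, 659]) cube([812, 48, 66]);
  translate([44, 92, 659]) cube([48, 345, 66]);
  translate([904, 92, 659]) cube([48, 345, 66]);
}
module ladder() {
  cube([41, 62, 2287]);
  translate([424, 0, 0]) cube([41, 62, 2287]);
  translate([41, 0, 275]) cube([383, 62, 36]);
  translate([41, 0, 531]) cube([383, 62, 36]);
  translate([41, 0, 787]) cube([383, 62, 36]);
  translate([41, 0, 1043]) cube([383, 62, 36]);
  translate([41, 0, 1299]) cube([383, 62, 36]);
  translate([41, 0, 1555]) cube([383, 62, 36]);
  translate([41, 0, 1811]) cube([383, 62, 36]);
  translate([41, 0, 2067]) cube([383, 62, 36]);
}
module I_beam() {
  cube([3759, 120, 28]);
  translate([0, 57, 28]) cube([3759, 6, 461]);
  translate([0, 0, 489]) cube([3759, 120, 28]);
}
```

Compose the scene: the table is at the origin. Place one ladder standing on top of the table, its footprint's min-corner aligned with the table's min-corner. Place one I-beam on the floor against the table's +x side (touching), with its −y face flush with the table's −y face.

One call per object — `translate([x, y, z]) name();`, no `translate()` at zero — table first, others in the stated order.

table();
translate([0, 0, 757]) ladder();
translate([996, 0, 0]) I_beam();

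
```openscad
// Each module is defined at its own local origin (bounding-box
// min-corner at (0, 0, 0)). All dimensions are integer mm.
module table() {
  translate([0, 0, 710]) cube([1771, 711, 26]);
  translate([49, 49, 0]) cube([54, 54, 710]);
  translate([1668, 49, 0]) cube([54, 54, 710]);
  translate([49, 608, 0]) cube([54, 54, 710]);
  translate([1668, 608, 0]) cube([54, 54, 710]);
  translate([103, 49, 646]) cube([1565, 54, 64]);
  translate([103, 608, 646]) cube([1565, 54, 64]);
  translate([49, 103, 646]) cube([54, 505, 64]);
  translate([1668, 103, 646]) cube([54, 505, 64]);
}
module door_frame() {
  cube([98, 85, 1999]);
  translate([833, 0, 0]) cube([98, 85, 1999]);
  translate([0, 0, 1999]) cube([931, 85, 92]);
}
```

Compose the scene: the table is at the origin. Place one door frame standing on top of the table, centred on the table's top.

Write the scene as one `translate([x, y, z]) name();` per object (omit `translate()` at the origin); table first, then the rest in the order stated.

table();
translate([420, 313, 736]) door_frame();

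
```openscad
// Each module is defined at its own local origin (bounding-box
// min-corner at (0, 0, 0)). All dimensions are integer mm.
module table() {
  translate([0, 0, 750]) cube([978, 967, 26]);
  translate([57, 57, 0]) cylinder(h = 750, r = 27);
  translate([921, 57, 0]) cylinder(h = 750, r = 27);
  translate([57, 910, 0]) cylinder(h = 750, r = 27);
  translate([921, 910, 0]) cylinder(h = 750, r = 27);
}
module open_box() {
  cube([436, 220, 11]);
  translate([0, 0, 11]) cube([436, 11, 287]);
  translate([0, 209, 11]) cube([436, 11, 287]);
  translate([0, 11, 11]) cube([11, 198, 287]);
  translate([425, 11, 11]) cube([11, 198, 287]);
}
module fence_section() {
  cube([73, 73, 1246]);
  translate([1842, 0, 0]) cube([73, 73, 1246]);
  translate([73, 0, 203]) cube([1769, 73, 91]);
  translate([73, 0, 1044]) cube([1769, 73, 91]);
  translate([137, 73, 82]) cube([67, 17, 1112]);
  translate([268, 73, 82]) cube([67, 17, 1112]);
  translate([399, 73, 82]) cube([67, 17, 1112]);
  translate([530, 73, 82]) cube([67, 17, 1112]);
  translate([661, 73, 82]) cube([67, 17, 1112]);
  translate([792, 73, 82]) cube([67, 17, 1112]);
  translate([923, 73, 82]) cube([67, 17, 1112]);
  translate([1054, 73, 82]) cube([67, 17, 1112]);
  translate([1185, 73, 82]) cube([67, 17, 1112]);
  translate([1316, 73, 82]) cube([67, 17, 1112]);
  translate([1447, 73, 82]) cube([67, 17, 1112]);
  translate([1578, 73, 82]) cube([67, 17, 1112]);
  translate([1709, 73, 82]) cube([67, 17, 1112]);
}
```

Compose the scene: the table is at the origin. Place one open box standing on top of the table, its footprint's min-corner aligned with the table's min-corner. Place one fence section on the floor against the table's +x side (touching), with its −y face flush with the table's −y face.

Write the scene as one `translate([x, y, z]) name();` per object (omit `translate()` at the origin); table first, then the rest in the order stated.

table();
translate([0, 0, 776]) open_box();
translate([978, 0, 0]) fence_section();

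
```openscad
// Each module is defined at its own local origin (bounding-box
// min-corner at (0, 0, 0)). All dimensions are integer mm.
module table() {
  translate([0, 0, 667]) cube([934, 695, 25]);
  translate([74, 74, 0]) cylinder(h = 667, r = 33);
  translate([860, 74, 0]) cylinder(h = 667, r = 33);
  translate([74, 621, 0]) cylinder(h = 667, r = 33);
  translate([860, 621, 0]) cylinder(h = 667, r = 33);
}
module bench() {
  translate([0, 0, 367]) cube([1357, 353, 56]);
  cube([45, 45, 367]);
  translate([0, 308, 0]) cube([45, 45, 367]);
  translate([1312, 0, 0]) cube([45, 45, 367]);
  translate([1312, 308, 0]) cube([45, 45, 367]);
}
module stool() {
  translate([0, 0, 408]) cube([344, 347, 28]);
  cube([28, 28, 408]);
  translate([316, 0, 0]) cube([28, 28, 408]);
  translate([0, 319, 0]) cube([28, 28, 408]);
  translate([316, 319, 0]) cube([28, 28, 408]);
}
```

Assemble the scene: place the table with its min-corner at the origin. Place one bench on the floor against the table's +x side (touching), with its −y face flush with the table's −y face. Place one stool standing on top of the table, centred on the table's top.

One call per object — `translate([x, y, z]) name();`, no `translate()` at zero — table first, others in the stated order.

table();
translate([934, 0, 0]) bench();
translate([295, 174, 692]) stool();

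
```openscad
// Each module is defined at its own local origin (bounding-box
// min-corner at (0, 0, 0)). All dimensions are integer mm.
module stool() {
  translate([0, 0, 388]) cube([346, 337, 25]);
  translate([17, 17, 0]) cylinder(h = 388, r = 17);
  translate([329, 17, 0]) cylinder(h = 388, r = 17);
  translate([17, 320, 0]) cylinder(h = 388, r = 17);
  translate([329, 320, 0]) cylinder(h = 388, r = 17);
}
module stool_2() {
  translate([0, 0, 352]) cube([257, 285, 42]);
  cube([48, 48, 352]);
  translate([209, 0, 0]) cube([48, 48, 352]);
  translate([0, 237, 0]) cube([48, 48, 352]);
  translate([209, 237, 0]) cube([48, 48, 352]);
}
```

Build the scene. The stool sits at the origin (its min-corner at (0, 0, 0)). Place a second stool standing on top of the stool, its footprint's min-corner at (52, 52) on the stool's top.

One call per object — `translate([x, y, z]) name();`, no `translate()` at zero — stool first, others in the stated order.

stool();
translate([52, 52, 413]) stool_2();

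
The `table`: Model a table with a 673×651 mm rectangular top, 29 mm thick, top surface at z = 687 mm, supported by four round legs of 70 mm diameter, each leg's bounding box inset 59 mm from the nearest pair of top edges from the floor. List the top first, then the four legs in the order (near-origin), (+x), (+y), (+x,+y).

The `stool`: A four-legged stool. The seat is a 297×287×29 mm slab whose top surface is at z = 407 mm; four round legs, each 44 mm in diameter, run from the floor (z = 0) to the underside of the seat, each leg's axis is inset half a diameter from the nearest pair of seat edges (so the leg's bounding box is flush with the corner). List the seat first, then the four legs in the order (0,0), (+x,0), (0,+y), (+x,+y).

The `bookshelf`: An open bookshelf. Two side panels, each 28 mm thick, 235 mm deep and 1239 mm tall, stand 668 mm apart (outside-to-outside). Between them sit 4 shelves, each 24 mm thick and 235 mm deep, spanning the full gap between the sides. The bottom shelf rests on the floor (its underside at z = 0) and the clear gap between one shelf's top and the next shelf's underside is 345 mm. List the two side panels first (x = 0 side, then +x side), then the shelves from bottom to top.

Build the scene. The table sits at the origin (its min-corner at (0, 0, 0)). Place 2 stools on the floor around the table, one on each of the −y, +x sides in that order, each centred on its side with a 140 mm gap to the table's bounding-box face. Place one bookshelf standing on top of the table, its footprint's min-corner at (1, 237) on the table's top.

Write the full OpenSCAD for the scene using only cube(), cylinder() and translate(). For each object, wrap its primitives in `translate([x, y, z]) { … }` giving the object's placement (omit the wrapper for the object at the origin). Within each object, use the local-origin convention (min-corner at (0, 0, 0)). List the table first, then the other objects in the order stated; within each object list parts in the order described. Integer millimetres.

translate([0, 0, 658]) cube([673, 651, 29]);
translate([94, 94, 0]) cylinder(h = 658, r = 35);
translate([579, 94, 0]) cylinder(h = 658, r = 35);
translate([94, 557, 0]) cylinder(h = 658, r = 35);
translate([579, 557, 0]) cylinder(h = 658, r = 35);
translate([188, -427, 0]) {
  translate([0, 0, 378]) cube([297, 287, 29]);
  translate([22, 22, 0]) cylinder(h = 378, r = 22);
  translate([275, 22, 0]) cylinder(h = 378, r = 22);
  translate([22, 265, 0]) cylinder(h = 378, r = 22);
  translate([275, 265, 0]) cylinder(h = 378, r = 22);
}
translate([813, 182, 0]) {
  translate([0, 0, 378]) cube([297, 287, 29]);
  translate([22, 22, 0]) cylinder(h = 378, r = 22);
  translate([275, 22, 0]) cylinder(h = 378, r = 22);
  translate([22, 265, 0]) cylinder(h = 378, r = 22);
  translate([275, 265, 0]) cylinder(h = 378, r = 22);
}
translate([1, 237, 687]) {
  cube([28, 235, 1239]);
  translate([640, 0, 0]) cube([28, 235, 1239]);
  translate([28, 0, 0]) cube([612, 235, 24]);
  translate([28, 0, 369]) cube([612, 235, 24]);
  translate([28, 0, 738]) cube([612, 235, 24]);
  translate([28, 0, 1107]) cube([612, 235, 24]);
}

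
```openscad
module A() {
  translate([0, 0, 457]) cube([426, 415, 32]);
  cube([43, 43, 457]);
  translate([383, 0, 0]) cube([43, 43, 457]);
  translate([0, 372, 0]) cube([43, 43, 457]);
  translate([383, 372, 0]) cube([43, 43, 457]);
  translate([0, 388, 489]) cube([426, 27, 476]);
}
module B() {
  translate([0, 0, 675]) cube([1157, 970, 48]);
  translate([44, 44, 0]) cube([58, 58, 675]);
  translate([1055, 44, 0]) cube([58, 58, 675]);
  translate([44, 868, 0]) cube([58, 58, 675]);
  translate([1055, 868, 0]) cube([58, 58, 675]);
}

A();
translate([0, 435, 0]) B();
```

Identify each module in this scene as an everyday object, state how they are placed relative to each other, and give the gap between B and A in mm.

The table's nearest face is 20 mm from the chair's +y face.

A is a chair. B is a table. The table is on the floor beside the chair on its +y side. The gap between the table and the chair is 20 mm.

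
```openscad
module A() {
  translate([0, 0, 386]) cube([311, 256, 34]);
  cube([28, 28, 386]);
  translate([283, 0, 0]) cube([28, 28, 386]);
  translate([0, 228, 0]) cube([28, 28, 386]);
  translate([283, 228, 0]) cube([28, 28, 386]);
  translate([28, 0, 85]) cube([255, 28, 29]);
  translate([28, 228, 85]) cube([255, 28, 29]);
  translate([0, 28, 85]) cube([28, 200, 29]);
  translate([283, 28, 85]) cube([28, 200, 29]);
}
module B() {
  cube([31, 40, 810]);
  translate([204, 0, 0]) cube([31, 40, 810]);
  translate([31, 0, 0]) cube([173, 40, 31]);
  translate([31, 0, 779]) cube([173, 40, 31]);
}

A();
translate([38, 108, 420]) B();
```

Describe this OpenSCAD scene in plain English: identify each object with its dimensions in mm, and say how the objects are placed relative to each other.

A is a simple wooden stool: a rectangular seat 311 mm (x) by 256 mm (y), 34 mm thick, top face at z = 420 mm, on four square legs, each 28×28 mm in cross-section. The legs rest on z = 0, each flush with a corner of the seat. Four stretchers, 28 mm wide and 29 mm tall, connect adjacent legs with their undersides at z = 85 mm, each running between the inner faces of the legs it joins and aligned with the legs' outer faces on the other axis.

B is a rectangular picture frame lying in the x–z plane (depth along y). The opening is 173 mm wide (x) by 748 mm tall (z), surrounded by a border 31 mm wide on all four sides. The frame is 40 mm deep and is made of two full-height vertical stiles with two horizontal rails fitted between them.

The picture frame is on top of the stool, centred.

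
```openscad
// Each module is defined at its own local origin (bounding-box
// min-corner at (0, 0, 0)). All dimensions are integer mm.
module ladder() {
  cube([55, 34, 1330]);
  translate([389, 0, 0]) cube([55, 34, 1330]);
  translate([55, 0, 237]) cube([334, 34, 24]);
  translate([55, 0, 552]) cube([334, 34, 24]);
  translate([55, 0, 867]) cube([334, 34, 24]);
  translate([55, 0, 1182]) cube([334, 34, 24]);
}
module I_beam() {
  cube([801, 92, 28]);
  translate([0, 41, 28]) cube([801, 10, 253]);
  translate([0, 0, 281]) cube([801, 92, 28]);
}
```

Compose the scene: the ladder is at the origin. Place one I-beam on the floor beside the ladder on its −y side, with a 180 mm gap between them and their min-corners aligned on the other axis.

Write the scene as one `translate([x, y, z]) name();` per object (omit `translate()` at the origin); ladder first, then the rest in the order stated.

ladder();
translate([0, -272, 0]) I_beam();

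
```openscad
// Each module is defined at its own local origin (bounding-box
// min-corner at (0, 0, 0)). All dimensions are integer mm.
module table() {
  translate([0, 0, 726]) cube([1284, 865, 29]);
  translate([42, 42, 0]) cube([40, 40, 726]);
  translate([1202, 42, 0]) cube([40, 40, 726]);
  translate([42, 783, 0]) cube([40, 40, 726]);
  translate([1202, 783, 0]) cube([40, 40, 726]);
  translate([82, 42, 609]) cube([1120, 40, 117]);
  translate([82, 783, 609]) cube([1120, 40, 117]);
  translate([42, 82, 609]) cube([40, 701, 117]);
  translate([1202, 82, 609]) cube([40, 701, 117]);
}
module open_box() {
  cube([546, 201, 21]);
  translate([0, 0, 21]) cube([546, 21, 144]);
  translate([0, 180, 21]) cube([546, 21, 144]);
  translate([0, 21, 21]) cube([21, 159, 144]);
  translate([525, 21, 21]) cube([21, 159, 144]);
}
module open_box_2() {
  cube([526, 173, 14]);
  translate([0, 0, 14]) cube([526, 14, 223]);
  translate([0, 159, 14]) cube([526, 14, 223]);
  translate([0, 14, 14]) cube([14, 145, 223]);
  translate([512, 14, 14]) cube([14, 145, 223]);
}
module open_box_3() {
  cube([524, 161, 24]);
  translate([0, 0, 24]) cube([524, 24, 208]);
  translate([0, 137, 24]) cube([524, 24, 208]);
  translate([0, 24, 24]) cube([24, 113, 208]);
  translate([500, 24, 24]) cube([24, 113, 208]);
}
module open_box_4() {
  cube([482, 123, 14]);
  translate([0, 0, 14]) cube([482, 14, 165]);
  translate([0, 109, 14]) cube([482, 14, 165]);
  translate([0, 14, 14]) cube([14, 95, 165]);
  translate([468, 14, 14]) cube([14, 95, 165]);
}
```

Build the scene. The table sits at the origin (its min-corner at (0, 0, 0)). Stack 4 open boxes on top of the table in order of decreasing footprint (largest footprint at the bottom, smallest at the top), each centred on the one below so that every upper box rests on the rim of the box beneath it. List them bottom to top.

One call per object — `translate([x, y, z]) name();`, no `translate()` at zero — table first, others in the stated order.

table();
translate([369, 332, 755]) open_box();
translate([379, 346, 920]) open_box_2();
translate([380, 352, 1157]) open_box_3();
translate([401, 371, 1389]) open_box_4();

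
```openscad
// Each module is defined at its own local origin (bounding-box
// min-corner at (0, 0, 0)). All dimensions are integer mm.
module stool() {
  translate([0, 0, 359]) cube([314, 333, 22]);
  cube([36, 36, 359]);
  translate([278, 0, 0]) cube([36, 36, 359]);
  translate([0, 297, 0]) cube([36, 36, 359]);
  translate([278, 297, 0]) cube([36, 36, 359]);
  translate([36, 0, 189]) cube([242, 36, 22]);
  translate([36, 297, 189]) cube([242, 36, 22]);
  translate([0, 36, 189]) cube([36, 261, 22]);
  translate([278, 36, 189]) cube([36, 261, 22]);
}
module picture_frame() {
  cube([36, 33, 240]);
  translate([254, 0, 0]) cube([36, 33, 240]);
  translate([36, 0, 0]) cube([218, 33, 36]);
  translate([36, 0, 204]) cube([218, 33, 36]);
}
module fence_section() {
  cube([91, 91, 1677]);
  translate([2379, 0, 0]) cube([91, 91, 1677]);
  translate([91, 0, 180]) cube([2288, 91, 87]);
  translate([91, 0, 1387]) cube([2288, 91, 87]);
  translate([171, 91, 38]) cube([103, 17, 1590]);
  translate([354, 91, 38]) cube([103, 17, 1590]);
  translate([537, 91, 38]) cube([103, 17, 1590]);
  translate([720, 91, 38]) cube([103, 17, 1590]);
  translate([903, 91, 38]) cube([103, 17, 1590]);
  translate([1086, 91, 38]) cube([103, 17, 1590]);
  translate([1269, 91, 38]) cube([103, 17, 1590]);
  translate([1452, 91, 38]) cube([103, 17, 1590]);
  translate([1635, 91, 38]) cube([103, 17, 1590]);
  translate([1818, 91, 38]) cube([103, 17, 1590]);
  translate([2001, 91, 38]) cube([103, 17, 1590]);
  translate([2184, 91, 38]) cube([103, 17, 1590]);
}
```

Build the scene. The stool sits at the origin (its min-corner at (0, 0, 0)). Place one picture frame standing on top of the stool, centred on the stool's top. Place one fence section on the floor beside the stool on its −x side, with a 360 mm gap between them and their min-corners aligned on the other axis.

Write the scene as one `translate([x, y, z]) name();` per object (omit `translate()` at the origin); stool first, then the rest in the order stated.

stool();
translate([12, 150, 381]) picture_frame();
translate([-2830, 0, 0]) fence_section();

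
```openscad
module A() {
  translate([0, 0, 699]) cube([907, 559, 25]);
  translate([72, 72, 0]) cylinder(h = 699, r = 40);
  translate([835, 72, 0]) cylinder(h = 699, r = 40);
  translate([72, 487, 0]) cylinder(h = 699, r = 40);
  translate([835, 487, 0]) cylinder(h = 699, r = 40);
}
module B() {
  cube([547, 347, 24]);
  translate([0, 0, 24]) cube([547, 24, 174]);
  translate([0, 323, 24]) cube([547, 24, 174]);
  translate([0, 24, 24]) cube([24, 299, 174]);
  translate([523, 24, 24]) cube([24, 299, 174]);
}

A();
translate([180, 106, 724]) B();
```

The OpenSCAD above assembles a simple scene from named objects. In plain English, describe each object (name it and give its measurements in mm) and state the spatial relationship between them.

A is a table with a 907×559 mm rectangular top, 25 mm thick, top surface at z = 724 mm, supported by four round legs of 80 mm diameter, each leg's bounding box inset 32 mm from the nearest pair of top edges, running from the floor.

B is an open-topped rectangular box: outside dimensions 547×347×198 mm, with a uniform wall and base thickness of 24 mm. The base is a full 547×347 slab on the floor; four walls sit on top of the base. The front and back walls (the −y and +y sides) span the full width; the two side walls fit between them.

The open box is on top of the table, centred.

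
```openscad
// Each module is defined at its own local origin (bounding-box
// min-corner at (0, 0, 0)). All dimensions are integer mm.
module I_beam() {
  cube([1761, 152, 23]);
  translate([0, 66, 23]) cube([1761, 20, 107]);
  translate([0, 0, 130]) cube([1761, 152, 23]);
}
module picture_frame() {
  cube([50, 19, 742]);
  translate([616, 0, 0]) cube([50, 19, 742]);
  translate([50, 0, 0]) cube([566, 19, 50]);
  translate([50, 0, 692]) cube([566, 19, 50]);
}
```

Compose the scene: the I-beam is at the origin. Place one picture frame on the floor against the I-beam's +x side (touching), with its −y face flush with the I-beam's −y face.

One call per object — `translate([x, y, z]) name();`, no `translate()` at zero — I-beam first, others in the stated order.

I_beam();
translate([1761, 0, 0]) picture_frame();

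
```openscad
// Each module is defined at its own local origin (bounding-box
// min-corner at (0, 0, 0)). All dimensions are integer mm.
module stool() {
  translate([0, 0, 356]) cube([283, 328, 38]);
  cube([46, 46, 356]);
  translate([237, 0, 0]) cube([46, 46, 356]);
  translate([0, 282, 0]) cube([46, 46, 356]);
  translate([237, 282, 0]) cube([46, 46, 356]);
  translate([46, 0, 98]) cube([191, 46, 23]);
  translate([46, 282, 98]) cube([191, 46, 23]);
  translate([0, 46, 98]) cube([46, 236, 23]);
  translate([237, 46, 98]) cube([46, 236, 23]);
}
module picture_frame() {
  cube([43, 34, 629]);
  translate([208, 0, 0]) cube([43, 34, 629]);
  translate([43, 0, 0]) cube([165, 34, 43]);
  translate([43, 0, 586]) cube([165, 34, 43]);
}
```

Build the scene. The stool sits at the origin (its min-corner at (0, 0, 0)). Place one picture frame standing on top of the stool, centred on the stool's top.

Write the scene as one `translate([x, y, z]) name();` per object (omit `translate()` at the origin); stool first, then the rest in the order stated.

stool();
translate([16, 147, 394]) picture_frame();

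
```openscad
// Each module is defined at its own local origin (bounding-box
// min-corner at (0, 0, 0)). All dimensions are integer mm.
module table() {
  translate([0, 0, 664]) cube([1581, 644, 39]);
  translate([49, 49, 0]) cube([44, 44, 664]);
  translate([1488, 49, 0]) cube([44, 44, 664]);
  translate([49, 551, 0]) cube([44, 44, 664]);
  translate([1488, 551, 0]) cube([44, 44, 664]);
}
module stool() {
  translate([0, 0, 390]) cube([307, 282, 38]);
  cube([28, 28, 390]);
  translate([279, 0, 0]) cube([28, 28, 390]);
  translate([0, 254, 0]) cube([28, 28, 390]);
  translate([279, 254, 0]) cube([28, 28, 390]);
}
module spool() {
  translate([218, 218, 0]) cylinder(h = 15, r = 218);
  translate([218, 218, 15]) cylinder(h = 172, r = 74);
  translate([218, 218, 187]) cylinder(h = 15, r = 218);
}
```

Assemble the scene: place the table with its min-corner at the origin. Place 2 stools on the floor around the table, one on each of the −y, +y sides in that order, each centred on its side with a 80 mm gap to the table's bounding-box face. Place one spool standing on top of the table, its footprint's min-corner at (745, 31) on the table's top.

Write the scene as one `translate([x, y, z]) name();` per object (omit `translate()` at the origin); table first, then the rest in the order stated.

table();
translate([637, -362, 0]) stool();
translate([637, 724, 0]) stool();
translate([745, 31, 703]) spool();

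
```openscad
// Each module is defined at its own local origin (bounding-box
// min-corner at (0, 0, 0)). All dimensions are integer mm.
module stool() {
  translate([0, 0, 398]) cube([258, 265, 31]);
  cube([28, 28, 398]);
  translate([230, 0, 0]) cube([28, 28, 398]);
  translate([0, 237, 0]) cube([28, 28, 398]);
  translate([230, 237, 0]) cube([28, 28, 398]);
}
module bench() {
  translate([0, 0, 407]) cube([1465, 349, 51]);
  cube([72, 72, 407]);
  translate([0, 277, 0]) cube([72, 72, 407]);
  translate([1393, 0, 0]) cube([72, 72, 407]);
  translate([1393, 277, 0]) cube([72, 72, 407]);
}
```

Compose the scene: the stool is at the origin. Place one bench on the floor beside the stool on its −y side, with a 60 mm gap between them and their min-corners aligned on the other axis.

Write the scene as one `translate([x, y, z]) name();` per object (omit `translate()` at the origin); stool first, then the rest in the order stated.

stool();
translate([0, -409, 0]) bench();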